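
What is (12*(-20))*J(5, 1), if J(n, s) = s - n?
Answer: 960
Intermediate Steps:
(12*(-20))*J(5, 1) = (12*(-20))*(1 - 1*5) = -240*(1 - 5) = -240*(-4) = 960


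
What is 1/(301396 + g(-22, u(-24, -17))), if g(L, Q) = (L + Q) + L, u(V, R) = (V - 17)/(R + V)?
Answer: 1/301353 ≈ 3.3184e-6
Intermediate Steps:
u(V, R) = (-17 + V)/(R + V)
g(L, Q) = Q + 2*L
1/(301396 + g(-22, u(-24, -17))) = 1/(301396 + ((-17 - 24)/(-17 - 24) + 2*(-22))) = 1/(301396 + (-41/(-41) - 44)) = 1/(301396 + (-1/41*(-41) - 44)) = 1/(301396 + (1 - 44)) = 1/(301396 - 43) = 1/301353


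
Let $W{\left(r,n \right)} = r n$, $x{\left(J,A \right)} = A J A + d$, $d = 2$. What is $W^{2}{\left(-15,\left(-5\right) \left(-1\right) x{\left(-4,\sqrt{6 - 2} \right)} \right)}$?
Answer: $1102500$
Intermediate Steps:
$x{\left(J,A \right)} = 2 + J A^{2}$ ($x{\left(J,A \right)} = A J A + 2 = J A^{2} + 2 = 2 + J A^{2}$)
$W{\left(r,n \right)} = n r$
$W^{2}{\left(-15,\left(-5\right) \left(-1\right) x{\left(-4,\sqrt{6 - 2} \right)} \right)} = \left(\left(-5\right) \left(-1\right) \left(2 - 4 \left(\sqrt{6 - 2}\right)^{2}\right) \left(-15\right)\right)^{2} = \left(5 \left(2 - 4 \left(\sqrt{4}\right)^{2}\right) \left(-15\right)\right)^{2} = \left(5 \left(2 - 4 \cdot 2^{2}\right) \left(-15\right)\right)^{2} = \left(5 \left(2 - 16\right) \left(-15\right)\right)^{2} = \left(5 \left(-14\right) \left(-15\right)\right)^{2} = \left(\left(-70\right) \left(-15\right)\right)^{2} = 1050^{2} = 1102500$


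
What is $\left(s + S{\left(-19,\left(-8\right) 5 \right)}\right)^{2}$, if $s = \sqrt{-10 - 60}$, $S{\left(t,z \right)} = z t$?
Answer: $\left(760 + i \sqrt{70}\right)^{2} \approx 5.7753 \cdot 10^{5} + 1.272 \cdot 10^{4} i$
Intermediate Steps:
$S{\left(t,z \right)} = t z$
$s = i \sqrt{70}$ ($s = \sqrt{-70} = i \sqrt{70} \approx 8.3666 i$)
$\left(s + S{\left(-19,\left(-8\right) 5 \right)}\right)^{2} = \left(i \sqrt{70} - 19 \left(\left(-8\right) 5\right)\right)^{2} = \left(i \sqrt{70} - -760\right)^{2} = \left(i \sqrt{70} + 760\right)^{2} = \left(760 + i \sqrt{70}\right)^{2}$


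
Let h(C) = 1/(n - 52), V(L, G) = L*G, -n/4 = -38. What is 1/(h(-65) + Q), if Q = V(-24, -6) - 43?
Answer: 100/10101 ≈ 0.0099000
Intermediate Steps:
n = 152 (n = -4*(-38) = 152)
V(L, G) = G*L
h(C) = 1/100 (h(C) = 1/(152 - 52) = 1/100)
Q = 101 (Q = -6*(-24) - 43 = 144 - 43 = 101)
1/(h(-65) + Q) = 1/(1/100 + 101) = 1/(10101/100) = 100/10101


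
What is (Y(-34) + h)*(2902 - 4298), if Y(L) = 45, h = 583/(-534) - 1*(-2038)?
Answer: -775993822/267 ≈ -2.9063e+6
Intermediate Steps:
h = 1087709/534 (h = 583*(-1/534) + 2038 = -583/534 + 2038 = 1087709/534 ≈ 2036.9)
(Y(-34) + h)*(2902 - 4298) = (45 + 1087709/534)*(2902 - 4298) = (1111739/534)*(-1396) = -775993822/267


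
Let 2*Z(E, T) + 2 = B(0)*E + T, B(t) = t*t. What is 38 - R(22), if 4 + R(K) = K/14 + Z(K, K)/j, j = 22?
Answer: 3078/77 ≈ 39.974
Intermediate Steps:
B(t) = t²
Z(E, T) = -1 + T/2 (Z(E, T) = -1 + (0²*E + T)/2 = -1 + (0*E + T)/2 = -1 + (0 + T)/2 = -1 + T/2)
R(K) = -89/22 + 29*K/308 (R(K) = -4 + (K/14 + (-1 + K/2)/22) = -4 + (K*(1/14) + (-1 + K/2)*(1/22)) = -4 + (K/14 + (-1/22 + K/44)) = -4 + (-1/22 + 29*K/308) = -89/22 + 29*K/308)
38 - R(22) = 38 - (-89/22 + (29/308)*22) = 38 - (-89/22 + 29/14) = 38 - 1*(-152/77) = 38 + 152/77 = 3078/77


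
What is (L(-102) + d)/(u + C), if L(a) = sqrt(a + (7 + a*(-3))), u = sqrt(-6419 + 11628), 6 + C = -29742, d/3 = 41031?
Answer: -(123093 + sqrt(211))/(29748 - sqrt(5209)) ≈ -4.1484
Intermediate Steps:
d = 123093 (d = 3*41031 = 123093)
C = -29748 (C = -6 - 29742 = -29748)
u = sqrt(5209) ≈ 72.173
L(a) = sqrt(7 - 2*a) (L(a) = sqrt(a + (7 - 3*a)) = sqrt(7 - 2*a))
(L(-102) + d)/(u + C) = (sqrt(7 - 2*(-102)) + 123093)/(sqrt(5209) - 29748) = (sqrt(7 + 204) + 123093)/(-29748 + sqrt(5209)) = (sqrt(211) + 123093)/(-29748 + sqrt(5209)) = (123093 + sqrt(211))/(-29748 + sqrt(5209))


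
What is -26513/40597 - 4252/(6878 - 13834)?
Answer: -2951496/70598183 ≈ -0.041807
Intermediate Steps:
-26513/40597 - 4252/(6878 - 13834) = -26513*1/40597 - 4252/(-6956) = -26513/40597 - 4252*(-1/6956) = -26513/40597 + 1063/1739 = -2951496/70598183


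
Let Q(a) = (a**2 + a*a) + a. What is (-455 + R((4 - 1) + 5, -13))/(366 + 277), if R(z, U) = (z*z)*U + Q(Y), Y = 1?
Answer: -1284/643 ≈ -1.9969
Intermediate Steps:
Q(a) = a + 2*a**2 (Q(a) = (a**2 + a**2) + a = 2*a**2 + a = a + 2*a**2)
R(z, U) = 3 + U*z**2 (R(z, U) = (z*z)*U + 1*(1 + 2*1) = z**2*U + 1*(1 + 2) = U*z**2 + 1*3 = U*z**2 + 3 = 3 + U*z**2)
(-455 + R((4 - 1) + 5, -13))/(366 + 277) = (-455 + (3 - 13*((4 - 1) + 5)**2))/(366 + 277) = (-455 + (3 - 13*(3 + 5)**2))/643 = (-455 + (3 - 13*8**2))*(1/643) = (-455 + (3 - 13*64))*(1/643) = (-455 + (3 - 832))*(1/643) = (-455 - 829)*(1/643) = -1284*1/643 = -1284/643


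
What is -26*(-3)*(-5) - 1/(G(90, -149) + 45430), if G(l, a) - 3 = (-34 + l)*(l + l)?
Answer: -21650071/55513 ≈ -390.00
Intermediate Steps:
G(l, a) = 3 + 2*l*(-34 + l) (G(l, a) = 3 + (-34 + l)*(l + l) = 3 + (-34 + l)*(2*l) = 3 + 2*l*(-34 + l))
-26*(-3)*(-5) - 1/(G(90, -149) + 45430) = -26*(-3)*(-5) - 1/((3 - 68*90 + 2*90**2) + 45430) = 78*(-5) - 1/((3 - 6120 + 2*8100) + 45430) = -390 - 1/((3 - 6120 + 16200) + 45430) = -390 - 1/(10083 + 45430) = -390 - 1/55513 = -21650071/55513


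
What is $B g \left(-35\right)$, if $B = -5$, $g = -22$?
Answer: $-3850$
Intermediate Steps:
$B g \left(-35\right) = \left(-5\right) \left(-22\right) \left(-35\right) = 110 \left(-35\right) = -3850$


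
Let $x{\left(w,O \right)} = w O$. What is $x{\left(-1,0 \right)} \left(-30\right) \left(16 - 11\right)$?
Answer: $0$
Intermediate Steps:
$x{\left(w,O \right)} = O w$
$x{\left(-1,0 \right)} \left(-30\right) \left(16 - 11\right) = 0 \left(-1\right) \left(-30\right) \left(16 - 11\right) = 0 \left(-30\right) 5 = 0 \cdot 5 = 0$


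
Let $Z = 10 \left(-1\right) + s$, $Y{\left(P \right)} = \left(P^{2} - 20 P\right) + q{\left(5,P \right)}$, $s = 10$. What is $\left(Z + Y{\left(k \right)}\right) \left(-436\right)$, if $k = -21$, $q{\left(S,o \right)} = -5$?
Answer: $-373216$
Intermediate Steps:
$Y{\left(P \right)} = -5 + P^{2} - 20 P$ ($Y{\left(P \right)} = \left(P^{2} - 20 P\right) - 5 = -5 + P^{2} - 20 P$)
$Z = 0$ ($Z = 10 \left(-1\right) + 10 = -10 + 10 = 0$)
$\left(Z + Y{\left(k \right)}\right) \left(-436\right) = \left(0 - \left(-415 - 441\right)\right) \left(-436\right) = \left(0 + \left(-5 + 441 + 420\right)\right) \left(-436\right) = \left(0 + 856\right) \left(-436\right) = 856 \left(-436\right) = -373216$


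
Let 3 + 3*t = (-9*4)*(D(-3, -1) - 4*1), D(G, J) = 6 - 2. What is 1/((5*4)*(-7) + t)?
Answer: -1/141 ≈ -0.0070922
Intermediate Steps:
D(G, J) = 4
t = -1 (t = -1 + ((-9*4)*(4 - 4*1))/3 = -1 + (-36*(4 - 4))/3 = -1 + (-36*0)/3 = -1 + (⅓)*0 = -1 + 0 = -1)
1/((5*4)*(-7) + t) = 1/((5*4)*(-7) - 1) = 1/(20*(-7) - 1) = 1/(-140 - 1) = 1/(-141) = -1/141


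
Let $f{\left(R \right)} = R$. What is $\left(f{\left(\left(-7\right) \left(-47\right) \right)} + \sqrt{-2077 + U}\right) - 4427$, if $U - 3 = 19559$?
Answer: $-4098 + \sqrt{17485} \approx -3965.8$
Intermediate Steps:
$U = 19562$ ($U = 3 + 19559 = 19562$)
$\left(f{\left(\left(-7\right) \left(-47\right) \right)} + \sqrt{-2077 + U}\right) - 4427 = \left(\left(-7\right) \left(-47\right) + \sqrt{-2077 + 19562}\right) - 4427 = \left(329 + \sqrt{17485}\right) - 4427 = -4098 + \sqrt{17485}$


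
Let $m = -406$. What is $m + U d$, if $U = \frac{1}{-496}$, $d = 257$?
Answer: $- \frac{201633}{496} \approx -406.52$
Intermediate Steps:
$U = - \frac{1}{496} \approx -0.0020161$
$m + U d = -406 - \frac{257}{496} = - \frac{201633}{496}$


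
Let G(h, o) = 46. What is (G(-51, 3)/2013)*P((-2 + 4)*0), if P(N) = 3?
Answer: 46/671 ≈ 0.068554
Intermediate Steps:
(G(-51, 3)/2013)*P((-2 + 4)*0) = (46/2013)*3 = 46/671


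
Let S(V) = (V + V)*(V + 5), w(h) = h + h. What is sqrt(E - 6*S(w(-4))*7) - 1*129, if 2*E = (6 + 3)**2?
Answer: -129 + 3*I*sqrt(878)/2 ≈ -129.0 + 44.447*I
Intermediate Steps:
w(h) = 2*h
S(V) = 2*V*(5 + V) (S(V) = (2*V)*(5 + V) = 2*V*(5 + V))
E = 81/2 (E = (6 + 3)**2/2 = (1/2)*9**2 = (1/2)*81 = 81/2 ≈ 40.500)
sqrt(E - 6*S(w(-4))*7) - 1*129 = sqrt(81/2 - 12*2*(-4)*(5 + 2*(-4))*7) - 1*129 = sqrt(81/2 - 12*(-8)*(5 - 8)*7) - 129 = sqrt(81/2 - 12*(-8)*(-3)*7) - 129 = sqrt(81/2 - 6*48*7) - 129 = sqrt(81/2 - 288*7) - 129 = sqrt(81/2 - 2016) - 129 = sqrt(-3951/2) - 129 = 3*I*sqrt(878)/2 - 129 = -129 + 3*I*sqrt(878)/2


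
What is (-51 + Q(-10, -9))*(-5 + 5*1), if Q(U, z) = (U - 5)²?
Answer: 0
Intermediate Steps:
Q(U, z) = (-5 + U)²
(-51 + Q(-10, -9))*(-5 + 5*1) = (-51 + (-5 - 10)²)*(-5 + 5*1) = (-51 + (-15)²)*(-5 + 5) = (-51 + 225)*0 = 174*0 = 0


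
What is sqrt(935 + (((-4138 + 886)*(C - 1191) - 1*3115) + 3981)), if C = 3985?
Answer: I*sqrt(9084287) ≈ 3014.0*I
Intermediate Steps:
sqrt(935 + (((-4138 + 886)*(C - 1191) - 1*3115) + 3981)) = sqrt(935 + (((-4138 + 886)*(3985 - 1191) - 1*3115) + 3981)) = sqrt(935 + ((-3252*2794 - 3115) + 3981)) = sqrt(935 + ((-9086088 - 3115) + 3981)) = sqrt(935 + (-9089203 + 3981)) = sqrt(935 - 9085222) = sqrt(-9084287) = I*sqrt(9084287)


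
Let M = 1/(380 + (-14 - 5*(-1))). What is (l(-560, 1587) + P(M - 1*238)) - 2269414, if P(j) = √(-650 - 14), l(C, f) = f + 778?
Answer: -2267049 + 2*I*√166 ≈ -2.267e+6 + 25.768*I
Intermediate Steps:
M = 1/371 (M = 1/(380 + (-14 + 5)) = 1/(380 - 9) = 1/371 ≈ 0.0026954)
l(C, f) = 778 + f
P(j) = 2*I*√166 (P(j) = √(-664) = 2*I*√166)
(l(-560, 1587) + P(M - 1*238)) - 2269414 = ((778 + 1587) + 2*I*√166) - 2269414 = (2365 + 2*I*√166) - 2269414 = -2267049 + 2*I*√166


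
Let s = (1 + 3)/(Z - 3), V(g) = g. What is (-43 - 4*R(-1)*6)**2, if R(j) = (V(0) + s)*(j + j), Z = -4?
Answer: 243049/49 ≈ 4960.2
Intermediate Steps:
s = -4/7 (s = (1 + 3)/(-4 - 3) = 4/(-7) = 4*(-1/7) = -4/7 ≈ -0.57143)
R(j) = -8*j/7 (R(j) = (0 - 4/7)*(j + j) = -8*j/7)
(-43 - 4*R(-1)*6)**2 = (-43 - (-32)*(-1)/7*6)**2 = (-43 - 4*8/7*6)**2 = (-43 - 32/7*6)**2 = (-43 - 192/7)**2 = (-493/7)**2 = 243049/49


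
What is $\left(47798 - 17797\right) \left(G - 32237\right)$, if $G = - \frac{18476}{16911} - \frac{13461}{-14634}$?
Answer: $- \frac{8864643053642513}{9165762} \approx -9.6715 \cdot 10^{8}$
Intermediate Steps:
$G = - \frac{1582919}{9165762}$ ($G = \left(-18476\right) \frac{1}{16911} - - \frac{4487}{4878} = - \frac{18476}{16911} + \frac{4487}{4878} = - \frac{1582919}{9165762} \approx -0.1727$)
$\left(47798 - 17797\right) \left(G - 32237\right) = \left(47798 - 17797\right) \left(- \frac{1582919}{9165762} - 32237\right) = 30001 \left(- \frac{295478252513}{9165762}\right) = - \frac{8864643053642513}{9165762}$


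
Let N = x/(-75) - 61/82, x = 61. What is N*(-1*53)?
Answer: 507581/6150 ≈ 82.533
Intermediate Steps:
N = -9577/6150 (N = 61/(-75) - 61/82 = 61*(-1/75) - 61*1/82 = -61/75 - 61/82 = -9577/6150 ≈ -1.5572)
N*(-1*53) = -(-9577)*53/6150 = -9577/6150*(-53) = 507581/6150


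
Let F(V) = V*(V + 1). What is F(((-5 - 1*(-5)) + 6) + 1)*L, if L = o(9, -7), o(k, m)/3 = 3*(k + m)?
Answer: 1008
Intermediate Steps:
o(k, m) = 9*k + 9*m (o(k, m) = 3*(3*(k + m)) = 3*(3*k + 3*m) = 9*k + 9*m)
L = 18 (L = 9*9 + 9*(-7) = 81 - 63 = 18)
F(V) = V*(1 + V)
F(((-5 - 1*(-5)) + 6) + 1)*L = ((((-5 - 1*(-5)) + 6) + 1)*(1 + (((-5 - 1*(-5)) + 6) + 1)))*18 = ((((-5 + 5) + 6) + 1)*(1 + (((-5 + 5) + 6) + 1)))*18 = (((0 + 6) + 1)*(1 + ((0 + 6) + 1)))*18 = ((6 + 1)*(1 + (6 + 1)))*18 = (7*(1 + 7))*18 = (7*8)*18 = 56*18 = 1008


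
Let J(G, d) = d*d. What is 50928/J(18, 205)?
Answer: 50928/42025 ≈ 1.2118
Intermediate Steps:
J(G, d) = d**2
50928/J(18, 205) = 50928/(205**2) = 50928/42025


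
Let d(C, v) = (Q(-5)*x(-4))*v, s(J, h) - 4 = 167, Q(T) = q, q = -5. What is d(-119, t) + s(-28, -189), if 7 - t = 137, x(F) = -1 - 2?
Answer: -1779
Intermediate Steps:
x(F) = -3
Q(T) = -5
s(J, h) = 171 (s(J, h) = 4 + 167 = 171)
t = -130 (t = 7 - 1*137 = 7 - 137 = -130)
d(C, v) = 15*v (d(C, v) = (-5*(-3))*v = 15*v)
d(-119, t) + s(-28, -189) = 15*(-130) + 171 = -1950 + 171 = -1779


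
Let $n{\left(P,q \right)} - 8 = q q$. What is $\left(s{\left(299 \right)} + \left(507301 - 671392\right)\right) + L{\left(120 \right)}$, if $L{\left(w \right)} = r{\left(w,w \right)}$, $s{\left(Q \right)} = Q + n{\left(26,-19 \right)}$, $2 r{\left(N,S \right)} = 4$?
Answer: $-163421$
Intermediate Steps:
$r{\left(N,S \right)} = 2$ ($r{\left(N,S \right)} = \frac{1}{2} \cdot 4 = 2$)
$n{\left(P,q \right)} = 8 + q^{2}$ ($n{\left(P,q \right)} = 8 + q q = 8 + q^{2}$)
$s{\left(Q \right)} = 369 + Q$ ($s{\left(Q \right)} = Q + \left(8 + \left(-19\right)^{2}\right) = Q + \left(8 + 361\right) = Q + 369 = 369 + Q$)
$L{\left(w \right)} = 2$
$\left(s{\left(299 \right)} + \left(507301 - 671392\right)\right) + L{\left(120 \right)} = \left(\left(369 + 299\right) + \left(507301 - 671392\right)\right) + 2 = \left(668 + \left(507301 - 671392\right)\right) + 2 = \left(668 - 164091\right) + 2 = -163423 + 2 = -163421$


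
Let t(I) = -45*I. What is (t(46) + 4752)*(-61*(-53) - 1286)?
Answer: 5221854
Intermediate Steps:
(t(46) + 4752)*(-61*(-53) - 1286) = (-45*46 + 4752)*(-61*(-53) - 1286) = (-2070 + 4752)*(3233 - 1286) = 2682*1947 = 5221854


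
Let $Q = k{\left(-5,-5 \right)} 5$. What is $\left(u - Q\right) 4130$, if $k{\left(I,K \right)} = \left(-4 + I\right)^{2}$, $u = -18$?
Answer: $-1746990$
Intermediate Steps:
$Q = 405$ ($Q = \left(-4 - 5\right)^{2} \cdot 5 = \left(-9\right)^{2} \cdot 5 = 81 \cdot 5 = 405$)
$\left(u - Q\right) 4130 = \left(-18 - 405\right) 4130 = \left(-423\right) 4130 = -1746990$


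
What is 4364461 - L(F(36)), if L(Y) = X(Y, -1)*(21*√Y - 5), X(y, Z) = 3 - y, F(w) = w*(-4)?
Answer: 4365196 - 37044*I ≈ 4.3652e+6 - 37044.0*I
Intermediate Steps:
F(w) = -4*w
L(Y) = (-5 + 21*√Y)*(3 - Y) (L(Y) = (3 - Y)*(21*√Y - 5) = (3 - Y)*(-5 + 21*√Y) = (-5 + 21*√Y)*(3 - Y))
4364461 - L(F(36)) = 4364461 - (-1)*(-5 + 21*√(-4*36))*(-3 - 4*36) = 4364461 - (-1)*(-5 + 21*√(-144))*(-3 - 144) = 4364461 - (-1)*(-5 + 21*(12*I))*(-147) = 4364461 - (-1)*(-5 + 252*I)*(-147) = 4364461 - (-735 + 37044*I) = 4364461 + (735 - 37044*I) = 4365196 - 37044*I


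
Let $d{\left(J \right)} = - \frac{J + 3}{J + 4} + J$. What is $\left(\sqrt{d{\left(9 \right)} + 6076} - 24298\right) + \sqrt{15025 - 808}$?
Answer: $-24298 + \sqrt{14217} + \frac{\sqrt{1028209}}{13} \approx -24101.0$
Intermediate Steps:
$d{\left(J \right)} = J - \frac{3 + J}{4 + J}$ ($d{\left(J \right)} = - \frac{3 + J}{4 + J} + J = J - \frac{3 + J}{4 + J}$)
$\left(\sqrt{d{\left(9 \right)} + 6076} - 24298\right) + \sqrt{15025 - 808} = \left(\sqrt{\frac{-3 + 9^{2} + 3 \cdot 9}{4 + 9} + 6076} - 24298\right) + \sqrt{15025 - 808} = \left(\sqrt{\frac{-3 + 81 + 27}{13} + 6076} - 24298\right) + \sqrt{14217} = \left(\sqrt{\frac{1}{13} \cdot 105 + 6076} - 24298\right) + \sqrt{14217} = \left(\sqrt{\frac{105}{13} + 6076} - 24298\right) + \sqrt{14217} = \left(\sqrt{\frac{79093}{13}} - 24298\right) + \sqrt{14217} = \left(\frac{\sqrt{1028209}}{13} - 24298\right) + \sqrt{14217} = \left(-24298 + \frac{\sqrt{1028209}}{13}\right) + \sqrt{14217} = -24298 + \sqrt{14217} + \frac{\sqrt{1028209}}{13}$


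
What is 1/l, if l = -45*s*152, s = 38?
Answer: -1/259920 ≈ -3.8473e-6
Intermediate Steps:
l = -259920 (l = -45*38*152 = -1710*152 = -259920)
1/l = 1/(-259920) = -1/259920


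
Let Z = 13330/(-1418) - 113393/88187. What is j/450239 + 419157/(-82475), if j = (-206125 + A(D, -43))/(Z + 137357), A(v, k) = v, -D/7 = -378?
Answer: -1620645124557289260915772/318884380096789153276975 ≈ -5.0822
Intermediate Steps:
D = 2646 (D = -7*(-378) = 2646)
Z = -668161992/62524583 (Z = 13330*(-1/1418) - 113393*1/88187 = -6665/709 - 113393/88187 = -668161992/62524583 ≈ -10.686)
j = -12722439624257/8587520985139 (j = (-206125 + 2646)/(-668161992/62524583 + 137357) = -203479/8587520985139/62524583 = -203479*62524583/8587520985139 = -12722439624257/8587520985139 ≈ -1.4815)
j/450239 + 419157/(-82475) = -12722439624257/8587520985139/450239 + 419157/(-82475) = -12722439624257/8587520985139*1/450239 + 419157*(-1/82475) = -12722439624257/3866436860827998221 - 419157/82475 = -1620645124557289260915772/318884380096789153276975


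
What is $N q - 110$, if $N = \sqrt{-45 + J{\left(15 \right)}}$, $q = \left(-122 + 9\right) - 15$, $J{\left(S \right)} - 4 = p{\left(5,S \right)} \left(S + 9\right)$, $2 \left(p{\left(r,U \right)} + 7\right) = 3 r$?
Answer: $-110 - 128 i \sqrt{29} \approx -110.0 - 689.3 i$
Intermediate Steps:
$p{\left(r,U \right)} = -7 + \frac{3 r}{2}$
$J{\left(S \right)} = \frac{17}{2} + \frac{S}{2}$ ($J{\left(S \right)} = 4 + \left(-7 + \frac{3}{2} \cdot 5\right) \left(S + 9\right) = 4 + \left(-7 + \frac{15}{2}\right) \left(9 + S\right) = 4 + \frac{9 + S}{2} = 4 + \left(\frac{9}{2} + \frac{S}{2}\right) = \frac{17}{2} + \frac{S}{2}$)
$q = -128$ ($q = -113 - 15 = -128$)
$N = i \sqrt{29}$ ($N = \sqrt{-45 + \left(\frac{17}{2} + \frac{1}{2} \cdot 15\right)} = \sqrt{-45 + \left(\frac{17}{2} + \frac{15}{2}\right)} = \sqrt{-45 + 16} = \sqrt{-29} = i \sqrt{29} \approx 5.3852 i$)
$N q - 110 = i \sqrt{29} \left(-128\right) - 110 = - 128 i \sqrt{29} - 110 = -110 - 128 i \sqrt{29}$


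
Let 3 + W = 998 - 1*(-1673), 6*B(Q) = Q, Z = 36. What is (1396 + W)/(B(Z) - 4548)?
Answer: -2032/2271 ≈ -0.89476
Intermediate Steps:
B(Q) = Q/6
W = 2668 (W = -3 + (998 - 1*(-1673)) = -3 + (998 + 1673) = -3 + 2671 = 2668)
(1396 + W)/(B(Z) - 4548) = (1396 + 2668)/((⅙)*36 - 4548) = 4064/(6 - 4548) = 4064/(-4542) = 4064*(-1/4542) = -2032/2271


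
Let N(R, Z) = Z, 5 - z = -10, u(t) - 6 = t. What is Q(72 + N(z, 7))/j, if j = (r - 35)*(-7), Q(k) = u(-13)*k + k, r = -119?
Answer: -237/539 ≈ -0.43970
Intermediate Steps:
u(t) = 6 + t
z = 15 (z = 5 - 1*(-10) = 5 + 10 = 15)
Q(k) = -6*k (Q(k) = (6 - 13)*k + k = -7*k + k = -6*k)
j = 1078 (j = (-119 - 35)*(-7) = -154*(-7) = 1078)
Q(72 + N(z, 7))/j = -6*(72 + 7)/1078 = -6*79*(1/1078) = -474*1/1078 = -237/539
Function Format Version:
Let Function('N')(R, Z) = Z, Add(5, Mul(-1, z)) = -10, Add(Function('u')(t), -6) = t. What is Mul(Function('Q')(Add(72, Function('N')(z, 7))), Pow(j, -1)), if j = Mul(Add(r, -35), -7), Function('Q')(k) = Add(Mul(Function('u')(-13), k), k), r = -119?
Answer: Rational(-237, 539) ≈ -0.43970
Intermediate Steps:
Function('u')(t) = Add(6, t)
z = 15 (z = Add(5, Mul(-1, -10)) = Add(5, 10) = 15)
Function('Q')(k) = Mul(-6, k) (Function('Q')(k) = Add(Mul(Add(6, -13), k), k) = Add(Mul(-7, k), k) = Mul(-6, k))
j = 1078 (j = Mul(Add(-119, -35), -7) = Mul(-154, -7) = 1078)
Mul(Function('Q')(Add(72, Function('N')(z, 7))), Pow(j, -1)) = Mul(Mul(-6, Add(72, 7)), Pow(1078, -1)) = Mul(Mul(-6, 79), Rational(1, 1078)) = Mul(-474, Rational(1, 1078)) = Rational(-237, 539)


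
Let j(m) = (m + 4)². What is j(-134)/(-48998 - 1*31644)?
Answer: -8450/40321 ≈ -0.20957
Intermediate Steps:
j(m) = (4 + m)²
j(-134)/(-48998 - 1*31644) = (4 - 134)²/(-48998 - 1*31644) = (-130)²/(-48998 - 31644) = 16900/(-80642) = 16900*(-1/80642) = -8450/40321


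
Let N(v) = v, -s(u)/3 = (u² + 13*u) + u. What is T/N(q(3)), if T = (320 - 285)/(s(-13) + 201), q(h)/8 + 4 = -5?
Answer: -7/3456 ≈ -0.0020255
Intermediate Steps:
q(h) = -72 (q(h) = -32 + 8*(-5) = -32 - 40 = -72)
s(u) = -42*u - 3*u² (s(u) = -3*((u² + 13*u) + u) = -3*(u² + 14*u) = -42*u - 3*u²)
T = 7/48 (T = (320 - 285)/(-3*(-13)*(14 - 13) + 201) = 35/(-3*(-13)*1 + 201) = 35/(39 + 201) = 35/240 = 35*(1/240) = 7/48 ≈ 0.14583)
T/N(q(3)) = (7/48)/(-72) = (7/48)*(-1/72) = -7/3456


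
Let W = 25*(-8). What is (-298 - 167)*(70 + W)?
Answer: 60450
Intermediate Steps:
W = -200
(-298 - 167)*(70 + W) = (-298 - 167)*(70 - 200) = -465*(-130) = 60450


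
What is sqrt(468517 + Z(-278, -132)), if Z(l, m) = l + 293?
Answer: 2*sqrt(117133) ≈ 684.49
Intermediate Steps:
Z(l, m) = 293 + l
sqrt(468517 + Z(-278, -132)) = sqrt(468517 + (293 - 278)) = sqrt(468517 + 15) = sqrt(468532) = 2*sqrt(117133)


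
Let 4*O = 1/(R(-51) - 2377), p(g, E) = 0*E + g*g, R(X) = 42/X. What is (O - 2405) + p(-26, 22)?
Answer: -279565485/161692 ≈ -1729.0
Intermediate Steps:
p(g, E) = g**2 (p(g, E) = 0 + g**2 = g**2)
O = -17/161692 (O = 1/(4*(42/(-51) - 2377)) = 1/(4*(42*(-1/51) - 2377)) = 1/(4*(-14/17 - 2377)) = 1/(4*(-40423/17)) = (1/4)*(-17/40423) = -17/161692 ≈ -0.00010514)
(O - 2405) + p(-26, 22) = (-17/161692 - 2405) + (-26)**2 = -388869277/161692 + 676 = -279565485/161692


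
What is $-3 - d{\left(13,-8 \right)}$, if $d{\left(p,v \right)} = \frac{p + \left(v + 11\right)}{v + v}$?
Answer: $-2$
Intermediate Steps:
$d{\left(p,v \right)} = \frac{11 + p + v}{2 v}$ ($d{\left(p,v \right)} = \frac{p + \left(11 + v\right)}{2 v} = \left(11 + p + v\right) \frac{1}{2 v} = \frac{11 + p + v}{2 v}$)
$-3 - d{\left(13,-8 \right)} = -3 - \frac{11 + 13 - 8}{2 \left(-8\right)} = -3 - \frac{1}{2} \left(- \frac{1}{8}\right) 16 = -3 - -1 = -3 + 1 = -2$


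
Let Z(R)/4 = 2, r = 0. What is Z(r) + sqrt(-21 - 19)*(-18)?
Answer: 8 - 36*I*sqrt(10) ≈ 8.0 - 113.84*I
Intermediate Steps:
Z(R) = 8 (Z(R) = 4*2 = 8)
Z(r) + sqrt(-21 - 19)*(-18) = 8 + sqrt(-21 - 19)*(-18) = 8 + sqrt(-40)*(-18) = 8 + (2*I*sqrt(10))*(-18) = 8 - 36*I*sqrt(10)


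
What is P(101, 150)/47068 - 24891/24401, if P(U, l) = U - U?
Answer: -24891/24401 ≈ -1.0201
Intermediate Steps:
P(U, l) = 0
P(101, 150)/47068 - 24891/24401 = 0/47068 - 24891/24401 = 0*(1/47068) - 24891*1/24401 = 0 - 24891/24401 = -24891/24401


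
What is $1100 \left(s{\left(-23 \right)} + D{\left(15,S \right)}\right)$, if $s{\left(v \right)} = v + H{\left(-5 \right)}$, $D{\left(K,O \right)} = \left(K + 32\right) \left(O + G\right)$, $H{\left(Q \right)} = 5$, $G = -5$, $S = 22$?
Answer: $859100$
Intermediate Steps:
$D{\left(K,O \right)} = \left(-5 + O\right) \left(32 + K\right)$ ($D{\left(K,O \right)} = \left(K + 32\right) \left(O - 5\right) = \left(32 + K\right) \left(-5 + O\right) = \left(-5 + O\right) \left(32 + K\right)$)
$s{\left(v \right)} = 5 + v$ ($s{\left(v \right)} = v + 5 = 5 + v$)
$1100 \left(s{\left(-23 \right)} + D{\left(15,S \right)}\right) = 1100 \left(\left(5 - 23\right) + \left(-160 - 75 + 32 \cdot 22 + 15 \cdot 22\right)\right) = 1100 \left(-18 + \left(-160 - 75 + 704 + 330\right)\right) = 1100 \left(-18 + 799\right) = 1100 \cdot 781 = 859100$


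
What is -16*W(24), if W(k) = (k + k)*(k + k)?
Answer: -36864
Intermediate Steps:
W(k) = 4*k² (W(k) = (2*k)*(2*k) = 4*k²)
-16*W(24) = -64*24² = -64*576 = -16*2304 = -36864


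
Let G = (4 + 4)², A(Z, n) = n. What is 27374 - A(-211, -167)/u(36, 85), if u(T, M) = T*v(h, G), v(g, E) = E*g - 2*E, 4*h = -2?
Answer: 157674073/5760 ≈ 27374.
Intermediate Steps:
h = -½ (h = (¼)*(-2) = -½ ≈ -0.50000)
G = 64 (G = 8² = 64)
v(g, E) = -2*E + E*g
u(T, M) = -160*T (u(T, M) = T*(64*(-2 - ½)) = T*(64*(-5/2)) = T*(-160) = -160*T)
27374 - A(-211, -167)/u(36, 85) = 27374 - (-167)/((-160*36)) = 27374 - (-167)/(-5760) = 27374 - (-167)*(-1)/5760 = 27374 - 1*167/5760 = 27374 - 167/5760 = 157674073/5760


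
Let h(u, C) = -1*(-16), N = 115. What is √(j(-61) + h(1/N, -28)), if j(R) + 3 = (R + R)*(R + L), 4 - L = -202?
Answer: I*√17677 ≈ 132.95*I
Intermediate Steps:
L = 206 (L = 4 - 1*(-202) = 4 + 202 = 206)
h(u, C) = 16
j(R) = -3 + 2*R*(206 + R) (j(R) = -3 + (R + R)*(R + 206) = -3 + (2*R)*(206 + R) = -3 + 2*R*(206 + R))
√(j(-61) + h(1/N, -28)) = √((-3 + 2*(-61)² + 412*(-61)) + 16) = √((-3 + 2*3721 - 25132) + 16) = √((-3 + 7442 - 25132) + 16) = √(-17693 + 16) = √(-17677) = I*√17677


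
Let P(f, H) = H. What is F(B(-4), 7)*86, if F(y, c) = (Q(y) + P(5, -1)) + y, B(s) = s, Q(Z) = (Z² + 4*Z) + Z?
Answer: -774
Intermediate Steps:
Q(Z) = Z² + 5*Z
F(y, c) = -1 + y + y*(5 + y) (F(y, c) = (y*(5 + y) - 1) + y = (-1 + y*(5 + y)) + y = -1 + y + y*(5 + y))
F(B(-4), 7)*86 = (-1 - 4 - 4*(5 - 4))*86 = (-1 - 4 - 4*1)*86 = (-1 - 4 - 4)*86 = -9*86 = -774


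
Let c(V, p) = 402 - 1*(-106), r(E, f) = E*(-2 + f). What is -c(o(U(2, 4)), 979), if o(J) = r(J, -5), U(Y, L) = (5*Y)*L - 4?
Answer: -508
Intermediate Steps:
U(Y, L) = -4 + 5*L*Y (U(Y, L) = 5*L*Y - 4 = -4 + 5*L*Y)
o(J) = -7*J (o(J) = J*(-2 - 5) = J*(-7) = -7*J)
c(V, p) = 508 (c(V, p) = 402 + 106 = 508)
-c(o(U(2, 4)), 979) = -1*508 = -508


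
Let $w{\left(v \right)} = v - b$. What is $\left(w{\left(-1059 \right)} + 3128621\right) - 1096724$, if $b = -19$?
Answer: $2030857$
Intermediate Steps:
$w{\left(v \right)} = 19 + v$ ($w{\left(v \right)} = v - -19 = v + 19 = 19 + v$)
$\left(w{\left(-1059 \right)} + 3128621\right) - 1096724 = \left(\left(19 - 1059\right) + 3128621\right) - 1096724 = \left(-1040 + 3128621\right) - 1096724 = 3127581 - 1096724 = 2030857$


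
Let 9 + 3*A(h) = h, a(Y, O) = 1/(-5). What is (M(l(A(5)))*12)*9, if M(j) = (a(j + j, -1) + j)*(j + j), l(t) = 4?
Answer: 16416/5 ≈ 3283.2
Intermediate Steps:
a(Y, O) = -1/5
A(h) = -3 + h/3
M(j) = 2*j*(-1/5 + j) (M(j) = (-1/5 + j)*(j + j) = (-1/5 + j)*(2*j) = 2*j*(-1/5 + j))
(M(l(A(5)))*12)*9 = (((2/5)*4*(-1 + 5*4))*12)*9 = (((2/5)*4*(-1 + 20))*12)*9 = (((2/5)*4*19)*12)*9 = ((152/5)*12)*9 = (1824/5)*9 = 16416/5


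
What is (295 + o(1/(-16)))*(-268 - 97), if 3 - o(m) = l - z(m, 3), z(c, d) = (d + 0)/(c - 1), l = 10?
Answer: -1769520/17 ≈ -1.0409e+5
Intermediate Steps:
z(c, d) = d/(-1 + c)
o(m) = -7 + 3/(-1 + m) (o(m) = 3 - (10 - 3/(-1 + m)) = 3 + (-10 + 3/(-1 + m)) = -7 + 3/(-1 + m))
(295 + o(1/(-16)))*(-268 - 97) = (295 + (10 - 7/(-16))/(-1 + 1/(-16)))*(-268 - 97) = (295 + (10 - 7*(-1/16))/(-1 - 1/16))*(-365) = (295 + (10 + 7/16)/(-17/16))*(-365) = (295 - 16/17*167/16)*(-365) = (295 - 167/17)*(-365) = (4848/17)*(-365) = -1769520/17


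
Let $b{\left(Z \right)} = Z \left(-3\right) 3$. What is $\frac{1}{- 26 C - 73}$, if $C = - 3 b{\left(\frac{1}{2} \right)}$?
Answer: $- \frac{1}{424} \approx -0.0023585$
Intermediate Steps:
$b{\left(Z \right)} = - 9 Z$ ($b{\left(Z \right)} = - 3 Z 3 = - 9 Z$)
$C = \frac{27}{2}$ ($C = - 3 \left(- \frac{9}{2}\right) = - 3 \left(\left(-9\right) \frac{1}{2}\right) = \left(-3\right) \left(- \frac{9}{2}\right) = \frac{27}{2} \approx 13.5$)
$\frac{1}{- 26 C - 73} = \frac{1}{\left(-26\right) \frac{27}{2} - 73} = \frac{1}{-351 - 73} = \frac{1}{-424} = - \frac{1}{424}$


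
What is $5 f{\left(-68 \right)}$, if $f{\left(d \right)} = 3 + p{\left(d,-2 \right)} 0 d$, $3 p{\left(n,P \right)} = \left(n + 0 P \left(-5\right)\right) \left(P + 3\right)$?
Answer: $15$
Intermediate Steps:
$p{\left(n,P \right)} = \frac{n \left(3 + P\right)}{3}$ ($p{\left(n,P \right)} = \frac{\left(n + 0 P \left(-5\right)\right) \left(P + 3\right)}{3} = \frac{\left(n + 0 \left(-5\right)\right) \left(3 + P\right)}{3} = \frac{\left(n + 0\right) \left(3 + P\right)}{3} = \frac{n \left(3 + P\right)}{3}$)
$f{\left(d \right)} = 3$ ($f{\left(d \right)} = 3 + \frac{d \left(3 - 2\right)}{3} \cdot 0 d = 3 + \frac{1}{3} d 1 \cdot 0 = 3 + \frac{d}{3} \cdot 0 = 3 + 0 = 3$)
$5 f{\left(-68 \right)} = 5 \cdot 3 = 15$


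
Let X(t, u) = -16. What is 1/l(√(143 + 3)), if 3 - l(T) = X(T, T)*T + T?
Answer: -1/10947 + 5*√146/10947 ≈ 0.0054275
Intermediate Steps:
l(T) = 3 + 15*T (l(T) = 3 - (-16*T + T) = 3 - (-15)*T = 3 + 15*T)
1/l(√(143 + 3)) = 1/(3 + 15*√(143 + 3)) = 1/(3 + 15*√146)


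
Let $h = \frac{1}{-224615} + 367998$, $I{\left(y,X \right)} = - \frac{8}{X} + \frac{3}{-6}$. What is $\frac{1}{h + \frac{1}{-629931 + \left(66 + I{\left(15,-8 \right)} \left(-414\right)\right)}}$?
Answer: $\frac{141523622280}{52080409950940753} \approx 2.7174 \cdot 10^{-6}$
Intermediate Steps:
$I{\left(y,X \right)} = - \frac{1}{2} - \frac{8}{X}$ ($I{\left(y,X \right)} = - \frac{8}{X} + 3 \left(- \frac{1}{6}\right) = - \frac{8}{X} - \frac{1}{2} = - \frac{1}{2} - \frac{8}{X}$)
$h = \frac{82657870769}{224615}$ ($h = - \frac{1}{224615} + 367998 = \frac{82657870769}{224615} \approx 3.68 \cdot 10^{5}$)
$\frac{1}{h + \frac{1}{-629931 + \left(66 + I{\left(15,-8 \right)} \left(-414\right)\right)}} = \frac{1}{\frac{82657870769}{224615} + \frac{1}{-629931 + \left(66 + \frac{-16 - -8}{2 \left(-8\right)} \left(-414\right)\right)}} = \frac{1}{\frac{82657870769}{224615} + \frac{1}{-629931 + \left(66 + \frac{1}{2} \left(- \frac{1}{8}\right) \left(-16 + 8\right) \left(-414\right)\right)}} = \frac{1}{\frac{82657870769}{224615} + \frac{1}{-629931 + \left(66 + \frac{1}{2} \left(- \frac{1}{8}\right) \left(-8\right) \left(-414\right)\right)}} = \frac{1}{\frac{82657870769}{224615} + \frac{1}{-629931 + \left(66 + \frac{1}{2} \left(-414\right)\right)}} = \frac{1}{\frac{82657870769}{224615} + \frac{1}{-629931 + \left(66 - 207\right)}} = \frac{1}{\frac{82657870769}{224615} + \frac{1}{-629931 - 141}} = \frac{1}{\frac{82657870769}{224615} + \frac{1}{-630072}} = \frac{1}{\frac{82657870769}{224615} - \frac{1}{630072}} = \frac{1}{\frac{52080409950940753}{141523622280}} = \frac{141523622280}{52080409950940753}$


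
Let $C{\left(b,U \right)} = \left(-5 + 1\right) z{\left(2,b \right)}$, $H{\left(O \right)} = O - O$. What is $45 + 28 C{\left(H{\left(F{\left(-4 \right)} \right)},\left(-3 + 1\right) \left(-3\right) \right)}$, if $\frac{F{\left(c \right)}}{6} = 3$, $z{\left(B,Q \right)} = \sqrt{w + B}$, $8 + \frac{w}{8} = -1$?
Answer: $45 - 112 i \sqrt{70} \approx 45.0 - 937.06 i$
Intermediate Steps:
$w = -72$ ($w = -64 + 8 \left(-1\right) = -64 - 8 = -72$)
$z{\left(B,Q \right)} = \sqrt{-72 + B}$
$F{\left(c \right)} = 18$ ($F{\left(c \right)} = 6 \cdot 3 = 18$)
$H{\left(O \right)} = 0$
$C{\left(b,U \right)} = - 4 i \sqrt{70}$ ($C{\left(b,U \right)} = \left(-5 + 1\right) \sqrt{-72 + 2} = - 4 \sqrt{-70} = - 4 i \sqrt{70}$)
$45 + 28 C{\left(H{\left(F{\left(-4 \right)} \right)},\left(-3 + 1\right) \left(-3\right) \right)} = 45 + 28 \left(- 4 i \sqrt{70}\right) = 45 - 112 i \sqrt{70}$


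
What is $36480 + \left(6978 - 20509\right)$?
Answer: $22949$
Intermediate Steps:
$36480 + \left(6978 - 20509\right) = 36480 - 13531 = 22949$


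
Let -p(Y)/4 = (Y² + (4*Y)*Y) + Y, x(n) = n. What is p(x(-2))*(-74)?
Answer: 5328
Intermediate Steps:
p(Y) = -20*Y² - 4*Y (p(Y) = -4*((Y² + (4*Y)*Y) + Y) = -4*((Y² + 4*Y²) + Y) = -4*(5*Y² + Y) = -4*(Y + 5*Y²) = -20*Y² - 4*Y)
p(x(-2))*(-74) = -4*(-2)*(1 + 5*(-2))*(-74) = -4*(-2)*(1 - 10)*(-74) = -4*(-2)*(-9)*(-74) = -72*(-74) = 5328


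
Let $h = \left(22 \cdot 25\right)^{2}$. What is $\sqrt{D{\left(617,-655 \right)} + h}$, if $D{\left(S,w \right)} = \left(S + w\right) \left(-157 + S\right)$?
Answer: $2 \sqrt{71255} \approx 533.87$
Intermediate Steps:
$D{\left(S,w \right)} = \left(-157 + S\right) \left(S + w\right)$
$h = 302500$ ($h = 550^{2} = 302500$)
$\sqrt{D{\left(617,-655 \right)} + h} = \sqrt{\left(617^{2} - 96869 - -102835 + 617 \left(-655\right)\right) + 302500} = \sqrt{\left(380689 - 96869 + 102835 - 404135\right) + 302500} = \sqrt{-17480 + 302500} = \sqrt{285020} = 2 \sqrt{71255}$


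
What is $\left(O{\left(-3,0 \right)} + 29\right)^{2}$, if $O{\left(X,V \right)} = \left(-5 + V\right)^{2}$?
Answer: $2916$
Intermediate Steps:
$\left(O{\left(-3,0 \right)} + 29\right)^{2} = \left(\left(-5 + 0\right)^{2} + 29\right)^{2} = \left(\left(-5\right)^{2} + 29\right)^{2} = \left(25 + 29\right)^{2} = 54^{2} = 2916$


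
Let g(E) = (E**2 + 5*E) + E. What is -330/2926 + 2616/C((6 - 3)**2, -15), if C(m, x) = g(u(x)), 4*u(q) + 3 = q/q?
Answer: -1391877/1463 ≈ -951.39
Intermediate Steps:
u(q) = -1/2 (u(q) = -3/4 + (q/q)/4 = -3/4 + (1/4)*1 = -3/4 + 1/4 = -1/2)
g(E) = E**2 + 6*E
C(m, x) = -11/4 (C(m, x) = -(6 - 1/2)/2 = -1/2*11/2 = -11/4)
-330/2926 + 2616/C((6 - 3)**2, -15) = -330/2926 + 2616/(-11/4) = -330*1/2926 + 2616*(-4/11) = -15/133 - 10464/11 = -1391877/1463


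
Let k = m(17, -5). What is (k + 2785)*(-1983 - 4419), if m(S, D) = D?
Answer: -17797560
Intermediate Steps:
k = -5
(k + 2785)*(-1983 - 4419) = (-5 + 2785)*(-1983 - 4419) = 2780*(-6402) = -17797560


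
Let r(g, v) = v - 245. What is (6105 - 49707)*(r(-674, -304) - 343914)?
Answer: 15019275726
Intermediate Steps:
r(g, v) = -245 + v
(6105 - 49707)*(r(-674, -304) - 343914) = (6105 - 49707)*((-245 - 304) - 343914) = -43602*(-549 - 343914) = -43602*(-344463) = 15019275726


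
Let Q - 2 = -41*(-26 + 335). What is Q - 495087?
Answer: -507754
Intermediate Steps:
Q = -12667 (Q = 2 - 41*(-26 + 335) = 2 - 41*309 = 2 - 12669 = -12667)
Q - 495087 = -12667 - 495087 = -507754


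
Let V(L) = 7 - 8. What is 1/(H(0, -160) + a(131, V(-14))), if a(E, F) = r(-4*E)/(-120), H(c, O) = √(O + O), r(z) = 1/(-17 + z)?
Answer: 64920/1348674048001 - 33716851200*I*√5/1348674048001 ≈ 4.8136e-8 - 0.055902*I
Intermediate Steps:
V(L) = -1
H(c, O) = √2*√O (H(c, O) = √(2*O) = √2*√O)
a(E, F) = -1/(120*(-17 - 4*E)) (a(E, F) = 1/(-17 - 4*E*(-120)) = -1/120/(-17 - 4*E) = -1/(120*(-17 - 4*E)))
1/(H(0, -160) + a(131, V(-14))) = 1/(√2*√(-160) + 1/(120*(17 + 4*131))) = 1/(√2*(4*I*√10) + 1/(120*(17 + 524))) = 1/(8*I*√5 + (1/120)/541) = 1/(8*I*√5 + (1/120)*(1/541)) = 1/(8*I*√5 + 1/64920) = 1/(1/64920 + 8*I*√5)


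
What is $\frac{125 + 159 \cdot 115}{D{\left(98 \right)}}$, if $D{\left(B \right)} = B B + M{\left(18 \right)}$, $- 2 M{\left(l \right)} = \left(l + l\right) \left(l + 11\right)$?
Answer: $\frac{9205}{4541} \approx 2.0271$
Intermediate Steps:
$M{\left(l \right)} = - l \left(11 + l\right)$ ($M{\left(l \right)} = - \frac{\left(l + l\right) \left(l + 11\right)}{2} = - \frac{2 l \left(11 + l\right)}{2} = - l \left(11 + l\right)$)
$D{\left(B \right)} = -522 + B^{2}$ ($D{\left(B \right)} = B B - 18 \left(11 + 18\right) = B^{2} - 18 \cdot 29 = B^{2} - 522 = -522 + B^{2}$)
$\frac{125 + 159 \cdot 115}{D{\left(98 \right)}} = \frac{125 + 159 \cdot 115}{-522 + 98^{2}} = \frac{125 + 18285}{-522 + 9604} = \frac{18410}{9082} = 18410 \cdot \frac{1}{9082} = \frac{9205}{4541}$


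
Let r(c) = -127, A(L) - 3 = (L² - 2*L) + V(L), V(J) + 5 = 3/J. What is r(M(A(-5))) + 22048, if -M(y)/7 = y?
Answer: 21921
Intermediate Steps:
V(J) = -5 + 3/J
A(L) = -2 + L² - 2*L + 3/L (A(L) = 3 + ((L² - 2*L) + (-5 + 3/L)) = 3 + (-5 + L² - 2*L + 3/L) = -2 + L² - 2*L + 3/L)
M(y) = -7*y
r(M(A(-5))) + 22048 = -127 + 22048 = 21921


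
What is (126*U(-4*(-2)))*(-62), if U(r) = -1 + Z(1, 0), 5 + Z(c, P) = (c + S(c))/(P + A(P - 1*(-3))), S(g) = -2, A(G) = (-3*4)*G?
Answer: 46655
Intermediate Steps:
A(G) = -12*G
Z(c, P) = -5 + (-2 + c)/(-36 - 11*P) (Z(c, P) = -5 + (c - 2)/(P - 12*(P - 1*(-3))) = -5 + (-2 + c)/(P - 12*(P + 3)) = -5 + (-2 + c)/(P - 12*(3 + P)) = -5 + (-2 + c)/(P + (-36 - 12*P)) = -5 + (-2 + c)/(-36 - 11*P))
U(r) = -215/36 (U(r) = -1 + (178 + 1 + 55*0)/(-36 - 11*0) = -1 + (178 + 1 + 0)/(-36 + 0) = -1 + 179/(-36) = -1 - 1/36*179 = -1 - 179/36 = -215/36)
(126*U(-4*(-2)))*(-62) = (126*(-215/36))*(-62) = -1505/2*(-62) = 46655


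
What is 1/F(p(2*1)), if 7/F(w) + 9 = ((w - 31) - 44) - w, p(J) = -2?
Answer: -12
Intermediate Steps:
F(w) = -1/12 (F(w) = 7/(-9 + (((w - 31) - 44) - w)) = 7/(-9 + (((-31 + w) - 44) - w)) = 7/(-9 + ((-75 + w) - w)) = 7/(-9 - 75) = 7/(-84) = 7*(-1/84) = -1/12)
1/F(p(2*1)) = 1/(-1/12) = -12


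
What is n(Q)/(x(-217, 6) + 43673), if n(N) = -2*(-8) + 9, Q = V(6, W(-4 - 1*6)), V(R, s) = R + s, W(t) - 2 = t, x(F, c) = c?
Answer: 25/43679 ≈ 0.00057236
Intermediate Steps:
W(t) = 2 + t
Q = -2 (Q = 6 + (2 + (-4 - 1*6)) = 6 + (2 + (-4 - 6)) = 6 + (2 - 10) = 6 - 8 = -2)
n(N) = 25 (n(N) = 16 + 9 = 25)
n(Q)/(x(-217, 6) + 43673) = 25/(6 + 43673) = 25/43679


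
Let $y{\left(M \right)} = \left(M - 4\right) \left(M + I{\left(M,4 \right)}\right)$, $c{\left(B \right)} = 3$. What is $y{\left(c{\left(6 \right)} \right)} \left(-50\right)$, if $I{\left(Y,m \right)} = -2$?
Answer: $50$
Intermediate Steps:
$y{\left(M \right)} = \left(-4 + M\right) \left(-2 + M\right)$ ($y{\left(M \right)} = \left(M - 4\right) \left(M - 2\right) = \left(-4 + M\right) \left(-2 + M\right)$)
$y{\left(c{\left(6 \right)} \right)} \left(-50\right) = \left(8 + 3^{2} - 18\right) \left(-50\right) = \left(8 + 9 - 18\right) \left(-50\right) = \left(-1\right) \left(-50\right) = 50$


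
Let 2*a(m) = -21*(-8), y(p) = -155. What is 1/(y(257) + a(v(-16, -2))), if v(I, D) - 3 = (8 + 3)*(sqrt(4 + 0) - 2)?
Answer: -1/71 ≈ -0.014085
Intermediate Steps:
v(I, D) = 3 (v(I, D) = 3 + (8 + 3)*(sqrt(4 + 0) - 2) = 3 + 11*(sqrt(4) - 2) = 3 + 11*(2 - 2) = 3 + 11*0 = 3 + 0 = 3)
a(m) = 84 (a(m) = (-21*(-8))/2 = (1/2)*168 = 84)
1/(y(257) + a(v(-16, -2))) = 1/(-155 + 84) = 1/(-71) = -1/71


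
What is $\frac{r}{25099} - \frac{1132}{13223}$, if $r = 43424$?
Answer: $\frac{545783484}{331884077} \approx 1.6445$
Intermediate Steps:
$\frac{r}{25099} - \frac{1132}{13223} = \frac{43424}{25099} - \frac{1132}{13223} = \frac{545783484}{331884077}$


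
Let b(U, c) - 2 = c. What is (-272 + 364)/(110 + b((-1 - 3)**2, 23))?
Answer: 92/135 ≈ 0.68148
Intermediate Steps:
b(U, c) = 2 + c
(-272 + 364)/(110 + b((-1 - 3)**2, 23)) = (-272 + 364)/(110 + (2 + 23)) = 92/(110 + 25) = 92/135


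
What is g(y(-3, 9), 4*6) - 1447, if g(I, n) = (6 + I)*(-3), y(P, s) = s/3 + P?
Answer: -1465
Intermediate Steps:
y(P, s) = P + s/3 (y(P, s) = s*(⅓) + P = s/3 + P = P + s/3)
g(I, n) = -18 - 3*I
g(y(-3, 9), 4*6) - 1447 = (-18 - 3*(-3 + (⅓)*9)) - 1447 = (-18 - 3*(-3 + 3)) - 1447 = (-18 - 3*0) - 1447 = (-18 + 0) - 1447 = -18 - 1447 = -1465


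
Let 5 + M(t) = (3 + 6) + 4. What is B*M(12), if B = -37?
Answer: -296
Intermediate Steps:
M(t) = 8 (M(t) = -5 + ((3 + 6) + 4) = -5 + (9 + 4) = -5 + 13 = 8)
B*M(12) = -37*8 = -296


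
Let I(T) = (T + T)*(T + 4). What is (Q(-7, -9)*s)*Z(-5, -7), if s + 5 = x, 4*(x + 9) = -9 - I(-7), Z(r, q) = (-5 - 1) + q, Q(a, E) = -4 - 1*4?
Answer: -2782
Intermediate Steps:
Q(a, E) = -8 (Q(a, E) = -4 - 4 = -8)
I(T) = 2*T*(4 + T) (I(T) = (2*T)*(4 + T) = 2*T*(4 + T))
Z(r, q) = -6 + q
x = -87/4 (x = -9 + (-9 - 2*(-7)*(4 - 7))/4 = -9 + (-9 - 2*(-7)*(-3))/4 = -9 + (-9 - 1*42)/4 = -9 + (-9 - 42)/4 = -9 + (1/4)*(-51) = -9 - 51/4 = -87/4 ≈ -21.750)
s = -107/4 (s = -5 - 87/4 = -107/4 ≈ -26.750)
(Q(-7, -9)*s)*Z(-5, -7) = (-8*(-107/4))*(-6 - 7) = 214*(-13) = -2782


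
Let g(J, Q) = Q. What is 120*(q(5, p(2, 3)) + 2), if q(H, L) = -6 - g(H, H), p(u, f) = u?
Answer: -1080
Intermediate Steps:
q(H, L) = -6 - H
120*(q(5, p(2, 3)) + 2) = 120*((-6 - 1*5) + 2) = 120*((-6 - 5) + 2) = 120*(-11 + 2) = 120*(-9) = -1080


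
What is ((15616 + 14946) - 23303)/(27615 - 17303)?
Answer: 7259/10312 ≈ 0.70394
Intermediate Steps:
((15616 + 14946) - 23303)/(27615 - 17303) = (30562 - 23303)/10312 = 7259*(1/10312) = 7259/10312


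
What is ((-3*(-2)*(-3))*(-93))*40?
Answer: 66960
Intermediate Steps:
((-3*(-2)*(-3))*(-93))*40 = ((6*(-3))*(-93))*40 = -18*(-93)*40 = 1674*40 = 66960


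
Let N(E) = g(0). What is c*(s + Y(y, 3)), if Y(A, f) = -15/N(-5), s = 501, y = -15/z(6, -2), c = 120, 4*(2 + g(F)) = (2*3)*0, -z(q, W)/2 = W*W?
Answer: 61020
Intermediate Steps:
z(q, W) = -2*W**2 (z(q, W) = -2*W*W = -2*W**2)
g(F) = -2 (g(F) = -2 + ((2*3)*0)/4 = -2 + (6*0)/4 = -2 + (1/4)*0 = -2 + 0 = -2)
N(E) = -2
y = 15/8 (y = -15/((-2*(-2)**2)) = -15/((-2*4)) = -15/(-8) = -15*(-1/8) = 15/8 ≈ 1.8750)
Y(A, f) = 15/2 (Y(A, f) = -15/(-2) = -15*(-1/2) = 15/2)
c*(s + Y(y, 3)) = 120*(501 + 15/2) = 120*(1017/2) = 61020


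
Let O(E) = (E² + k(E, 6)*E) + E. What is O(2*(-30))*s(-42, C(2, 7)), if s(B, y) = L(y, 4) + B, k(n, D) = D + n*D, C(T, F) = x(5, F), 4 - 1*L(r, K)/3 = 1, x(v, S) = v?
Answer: -817740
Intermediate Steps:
L(r, K) = 9 (L(r, K) = 12 - 3*1 = 12 - 3 = 9)
C(T, F) = 5
k(n, D) = D + D*n
O(E) = E + E² + E*(6 + 6*E) (O(E) = (E² + (6*(1 + E))*E) + E = (E² + (6 + 6*E)*E) + E = (E² + E*(6 + 6*E)) + E = E + E² + E*(6 + 6*E))
s(B, y) = 9 + B
O(2*(-30))*s(-42, C(2, 7)) = (7*(2*(-30))*(1 + 2*(-30)))*(9 - 42) = (7*(-60)*(1 - 60))*(-33) = (7*(-60)*(-59))*(-33) = 24780*(-33) = -817740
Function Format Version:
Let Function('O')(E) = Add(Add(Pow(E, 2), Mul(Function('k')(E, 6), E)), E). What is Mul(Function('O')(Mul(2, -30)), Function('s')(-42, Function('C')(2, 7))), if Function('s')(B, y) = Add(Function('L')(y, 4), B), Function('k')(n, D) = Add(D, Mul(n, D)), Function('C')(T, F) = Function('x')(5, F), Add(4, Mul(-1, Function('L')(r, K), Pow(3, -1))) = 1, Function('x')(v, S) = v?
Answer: -817740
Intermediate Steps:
Function('L')(r, K) = 9 (Function('L')(r, K) = Add(12, Mul(-3, 1)) = Add(12, -3) = 9)
Function('C')(T, F) = 5
Function('k')(n, D) = Add(D, Mul(D, n))
Function('O')(E) = Add(E, Pow(E, 2), Mul(E, Add(6, Mul(6, E)))) (Function('O')(E) = Add(Add(Pow(E, 2), Mul(Mul(6, Add(1, E)), E)), E) = Add(Add(Pow(E, 2), Mul(Add(6, Mul(6, E)), E)), E) = Add(Add(Pow(E, 2), Mul(E, Add(6, Mul(6, E)))), E) = Add(E, Pow(E, 2), Mul(E, Add(6, Mul(6, E)))))
Function('s')(B, y) = Add(9, B)
Mul(Function('O')(Mul(2, -30)), Function('s')(-42, Function('C')(2, 7))) = Mul(Mul(7, Mul(2, -30), Add(1, Mul(2, -30))), Add(9, -42)) = Mul(Mul(7, -60, Add(1, -60)), -33) = Mul(Mul(7, -60, -59), -33) = Mul(24780, -33) = -817740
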